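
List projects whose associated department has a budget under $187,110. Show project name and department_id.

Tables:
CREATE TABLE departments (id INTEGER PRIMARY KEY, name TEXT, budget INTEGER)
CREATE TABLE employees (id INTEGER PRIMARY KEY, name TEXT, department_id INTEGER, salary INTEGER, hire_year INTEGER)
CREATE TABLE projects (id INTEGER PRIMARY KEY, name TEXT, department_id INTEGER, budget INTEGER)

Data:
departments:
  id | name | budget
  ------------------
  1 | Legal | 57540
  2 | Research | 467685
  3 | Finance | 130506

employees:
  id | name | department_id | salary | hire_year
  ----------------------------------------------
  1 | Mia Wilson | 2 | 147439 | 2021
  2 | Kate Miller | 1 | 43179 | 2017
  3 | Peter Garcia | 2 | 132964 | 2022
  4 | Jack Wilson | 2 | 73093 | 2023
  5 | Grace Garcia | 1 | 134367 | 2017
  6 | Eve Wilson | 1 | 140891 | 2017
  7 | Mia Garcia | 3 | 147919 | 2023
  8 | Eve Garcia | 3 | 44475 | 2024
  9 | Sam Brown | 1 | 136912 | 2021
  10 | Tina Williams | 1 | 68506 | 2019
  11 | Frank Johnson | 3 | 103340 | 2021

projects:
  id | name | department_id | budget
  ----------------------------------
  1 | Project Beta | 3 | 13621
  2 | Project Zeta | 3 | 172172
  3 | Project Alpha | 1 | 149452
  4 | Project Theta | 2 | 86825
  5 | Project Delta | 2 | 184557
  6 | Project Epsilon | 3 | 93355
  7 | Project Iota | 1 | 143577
SELECT name, department_id FROM projects WHERE department_id IN (SELECT id FROM departments WHERE budget < 187110)

Execution result:
name | department_id
Project Beta | 3
Project Zeta | 3
Project Alpha | 1
Project Epsilon | 3
Project Iota | 1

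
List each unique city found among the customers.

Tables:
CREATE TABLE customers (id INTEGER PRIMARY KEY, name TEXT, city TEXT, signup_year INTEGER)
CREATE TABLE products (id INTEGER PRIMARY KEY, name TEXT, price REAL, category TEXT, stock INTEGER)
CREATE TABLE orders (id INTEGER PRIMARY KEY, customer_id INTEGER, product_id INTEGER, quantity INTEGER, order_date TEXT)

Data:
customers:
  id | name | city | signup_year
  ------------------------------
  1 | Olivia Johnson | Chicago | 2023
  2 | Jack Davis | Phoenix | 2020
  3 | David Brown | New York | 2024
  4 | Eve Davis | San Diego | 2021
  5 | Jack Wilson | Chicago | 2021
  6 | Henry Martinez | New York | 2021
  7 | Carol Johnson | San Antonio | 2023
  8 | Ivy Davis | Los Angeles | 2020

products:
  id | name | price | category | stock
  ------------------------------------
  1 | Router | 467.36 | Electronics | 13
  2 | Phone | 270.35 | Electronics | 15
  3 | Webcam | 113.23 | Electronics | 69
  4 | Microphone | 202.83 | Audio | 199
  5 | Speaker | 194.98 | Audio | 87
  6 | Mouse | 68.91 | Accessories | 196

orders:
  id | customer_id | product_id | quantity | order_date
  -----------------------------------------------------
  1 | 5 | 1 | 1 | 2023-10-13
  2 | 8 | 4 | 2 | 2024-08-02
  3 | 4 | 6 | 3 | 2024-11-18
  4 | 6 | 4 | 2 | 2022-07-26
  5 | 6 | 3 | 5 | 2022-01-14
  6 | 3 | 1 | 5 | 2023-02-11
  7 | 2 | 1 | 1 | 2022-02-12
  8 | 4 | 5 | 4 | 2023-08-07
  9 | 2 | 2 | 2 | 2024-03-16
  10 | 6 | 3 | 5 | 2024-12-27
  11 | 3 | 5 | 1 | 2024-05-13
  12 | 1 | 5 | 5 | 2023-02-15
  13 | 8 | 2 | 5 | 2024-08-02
SELECT DISTINCT city FROM customers

Execution result:
city
Chicago
Phoenix
New York
San Diego
San Antonio
Los Angeles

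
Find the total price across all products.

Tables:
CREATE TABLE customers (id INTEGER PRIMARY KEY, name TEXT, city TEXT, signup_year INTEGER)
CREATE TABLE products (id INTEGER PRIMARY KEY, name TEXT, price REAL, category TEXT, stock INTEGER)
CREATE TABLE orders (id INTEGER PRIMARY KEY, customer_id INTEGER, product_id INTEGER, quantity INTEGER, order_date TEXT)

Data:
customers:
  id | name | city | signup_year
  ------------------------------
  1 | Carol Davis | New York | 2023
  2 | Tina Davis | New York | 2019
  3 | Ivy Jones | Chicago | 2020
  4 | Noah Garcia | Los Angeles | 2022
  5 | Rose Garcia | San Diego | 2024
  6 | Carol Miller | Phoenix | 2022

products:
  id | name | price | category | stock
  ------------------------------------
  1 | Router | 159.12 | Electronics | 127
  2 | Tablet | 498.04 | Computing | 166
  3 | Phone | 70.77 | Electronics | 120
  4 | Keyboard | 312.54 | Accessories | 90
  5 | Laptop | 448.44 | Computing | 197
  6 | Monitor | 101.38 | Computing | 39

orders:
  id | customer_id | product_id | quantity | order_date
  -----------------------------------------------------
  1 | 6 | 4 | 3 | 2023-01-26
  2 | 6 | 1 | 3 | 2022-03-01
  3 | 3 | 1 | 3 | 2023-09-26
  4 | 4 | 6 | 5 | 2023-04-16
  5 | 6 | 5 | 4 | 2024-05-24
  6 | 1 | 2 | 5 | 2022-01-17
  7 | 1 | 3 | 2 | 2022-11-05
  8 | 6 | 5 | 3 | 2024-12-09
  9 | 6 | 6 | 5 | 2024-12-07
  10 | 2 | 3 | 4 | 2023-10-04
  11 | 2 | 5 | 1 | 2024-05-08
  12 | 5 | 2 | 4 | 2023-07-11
SELECT SUM(price) FROM products

Execution result:
1590.29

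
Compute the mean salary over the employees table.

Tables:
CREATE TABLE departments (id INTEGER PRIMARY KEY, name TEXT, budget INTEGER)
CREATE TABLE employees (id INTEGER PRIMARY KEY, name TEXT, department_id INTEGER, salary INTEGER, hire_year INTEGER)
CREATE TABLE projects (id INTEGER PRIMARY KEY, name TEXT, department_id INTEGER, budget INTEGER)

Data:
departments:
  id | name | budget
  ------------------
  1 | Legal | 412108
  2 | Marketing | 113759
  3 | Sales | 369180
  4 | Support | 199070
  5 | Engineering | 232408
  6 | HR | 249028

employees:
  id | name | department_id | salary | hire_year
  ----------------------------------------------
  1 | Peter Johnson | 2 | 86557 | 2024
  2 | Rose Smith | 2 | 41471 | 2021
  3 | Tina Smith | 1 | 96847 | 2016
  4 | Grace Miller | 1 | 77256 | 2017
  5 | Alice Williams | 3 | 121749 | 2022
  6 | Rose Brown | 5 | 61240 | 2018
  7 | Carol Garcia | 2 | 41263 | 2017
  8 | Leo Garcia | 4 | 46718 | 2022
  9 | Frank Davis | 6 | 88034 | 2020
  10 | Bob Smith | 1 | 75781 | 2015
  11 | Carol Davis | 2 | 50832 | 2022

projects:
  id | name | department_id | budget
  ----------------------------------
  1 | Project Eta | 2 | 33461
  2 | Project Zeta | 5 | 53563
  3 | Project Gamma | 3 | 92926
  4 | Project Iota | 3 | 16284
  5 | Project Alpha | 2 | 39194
SELECT AVG(salary) FROM employees

Execution result:
71613.45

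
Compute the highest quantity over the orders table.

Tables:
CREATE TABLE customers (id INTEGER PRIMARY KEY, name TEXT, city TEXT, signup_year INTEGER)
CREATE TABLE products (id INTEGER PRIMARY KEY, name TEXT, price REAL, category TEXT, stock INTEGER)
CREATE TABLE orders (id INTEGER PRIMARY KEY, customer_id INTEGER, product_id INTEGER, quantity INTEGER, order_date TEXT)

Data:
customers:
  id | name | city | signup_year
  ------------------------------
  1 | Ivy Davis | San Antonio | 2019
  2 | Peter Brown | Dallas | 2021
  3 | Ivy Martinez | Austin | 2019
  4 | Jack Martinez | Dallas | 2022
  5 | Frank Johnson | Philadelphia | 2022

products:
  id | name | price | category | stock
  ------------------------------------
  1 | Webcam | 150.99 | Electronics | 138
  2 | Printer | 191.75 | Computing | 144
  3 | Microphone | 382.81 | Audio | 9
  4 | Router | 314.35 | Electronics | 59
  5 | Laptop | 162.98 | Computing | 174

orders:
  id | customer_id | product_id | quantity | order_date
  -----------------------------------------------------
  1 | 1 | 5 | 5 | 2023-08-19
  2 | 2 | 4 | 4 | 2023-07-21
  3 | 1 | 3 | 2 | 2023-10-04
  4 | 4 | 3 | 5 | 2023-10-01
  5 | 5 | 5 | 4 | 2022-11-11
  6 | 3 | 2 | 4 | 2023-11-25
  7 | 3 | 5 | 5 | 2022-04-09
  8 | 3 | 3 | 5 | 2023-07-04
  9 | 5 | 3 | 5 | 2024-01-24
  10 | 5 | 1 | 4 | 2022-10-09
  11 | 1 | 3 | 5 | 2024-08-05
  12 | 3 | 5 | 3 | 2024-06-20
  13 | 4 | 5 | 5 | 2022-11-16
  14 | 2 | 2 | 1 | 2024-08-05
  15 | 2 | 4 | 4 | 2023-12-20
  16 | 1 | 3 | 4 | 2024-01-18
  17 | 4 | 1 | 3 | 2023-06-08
SELECT MAX(quantity) FROM orders

Execution result:
5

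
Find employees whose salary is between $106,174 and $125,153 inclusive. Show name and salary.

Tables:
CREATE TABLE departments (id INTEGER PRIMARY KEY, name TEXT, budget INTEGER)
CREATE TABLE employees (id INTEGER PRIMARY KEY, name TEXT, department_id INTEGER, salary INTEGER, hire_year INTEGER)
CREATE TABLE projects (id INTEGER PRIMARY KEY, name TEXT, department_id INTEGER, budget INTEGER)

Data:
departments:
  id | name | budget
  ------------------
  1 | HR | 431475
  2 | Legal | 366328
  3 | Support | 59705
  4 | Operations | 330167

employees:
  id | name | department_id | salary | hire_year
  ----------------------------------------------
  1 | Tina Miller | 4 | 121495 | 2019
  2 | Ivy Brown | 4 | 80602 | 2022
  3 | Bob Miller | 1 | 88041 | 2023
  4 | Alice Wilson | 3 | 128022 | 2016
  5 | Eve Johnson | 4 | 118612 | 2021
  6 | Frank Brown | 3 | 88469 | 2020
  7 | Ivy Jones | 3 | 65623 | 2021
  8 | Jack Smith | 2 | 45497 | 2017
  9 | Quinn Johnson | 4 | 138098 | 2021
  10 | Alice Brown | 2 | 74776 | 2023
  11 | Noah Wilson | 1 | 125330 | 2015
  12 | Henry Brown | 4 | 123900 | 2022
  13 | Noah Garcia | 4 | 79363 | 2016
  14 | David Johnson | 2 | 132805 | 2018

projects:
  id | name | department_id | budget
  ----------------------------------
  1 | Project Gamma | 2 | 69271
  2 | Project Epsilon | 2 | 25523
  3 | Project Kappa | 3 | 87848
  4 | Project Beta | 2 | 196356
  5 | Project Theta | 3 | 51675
SELECT name, salary FROM employees WHERE salary BETWEEN 106174 AND 125153

Execution result:
name | salary
Tina Miller | 121495
Eve Johnson | 118612
Henry Brown | 123900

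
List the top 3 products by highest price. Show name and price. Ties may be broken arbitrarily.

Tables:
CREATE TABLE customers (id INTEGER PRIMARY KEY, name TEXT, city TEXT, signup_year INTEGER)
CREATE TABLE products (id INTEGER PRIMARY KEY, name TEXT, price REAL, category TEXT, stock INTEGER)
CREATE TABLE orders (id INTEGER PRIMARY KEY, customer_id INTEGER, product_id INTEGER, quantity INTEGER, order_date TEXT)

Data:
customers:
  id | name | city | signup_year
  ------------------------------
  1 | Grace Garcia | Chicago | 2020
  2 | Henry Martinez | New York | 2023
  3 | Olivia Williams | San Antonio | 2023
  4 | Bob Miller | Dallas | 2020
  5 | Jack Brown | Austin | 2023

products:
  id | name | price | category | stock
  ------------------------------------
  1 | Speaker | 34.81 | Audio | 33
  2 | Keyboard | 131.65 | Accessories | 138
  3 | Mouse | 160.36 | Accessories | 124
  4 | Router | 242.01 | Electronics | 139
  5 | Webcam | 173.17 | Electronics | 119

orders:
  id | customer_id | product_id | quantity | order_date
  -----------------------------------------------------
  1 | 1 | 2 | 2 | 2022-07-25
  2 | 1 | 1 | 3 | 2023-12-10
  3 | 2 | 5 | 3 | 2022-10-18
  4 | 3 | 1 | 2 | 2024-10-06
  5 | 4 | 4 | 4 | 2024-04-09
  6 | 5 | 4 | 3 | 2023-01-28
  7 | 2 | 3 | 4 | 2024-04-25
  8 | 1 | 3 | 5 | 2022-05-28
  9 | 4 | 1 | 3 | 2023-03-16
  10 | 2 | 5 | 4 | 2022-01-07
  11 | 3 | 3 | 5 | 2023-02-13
SELECT name, price FROM products ORDER BY price DESC LIMIT 3

Execution result:
name | price
Router | 242.01
Webcam | 173.17
Mouse | 160.36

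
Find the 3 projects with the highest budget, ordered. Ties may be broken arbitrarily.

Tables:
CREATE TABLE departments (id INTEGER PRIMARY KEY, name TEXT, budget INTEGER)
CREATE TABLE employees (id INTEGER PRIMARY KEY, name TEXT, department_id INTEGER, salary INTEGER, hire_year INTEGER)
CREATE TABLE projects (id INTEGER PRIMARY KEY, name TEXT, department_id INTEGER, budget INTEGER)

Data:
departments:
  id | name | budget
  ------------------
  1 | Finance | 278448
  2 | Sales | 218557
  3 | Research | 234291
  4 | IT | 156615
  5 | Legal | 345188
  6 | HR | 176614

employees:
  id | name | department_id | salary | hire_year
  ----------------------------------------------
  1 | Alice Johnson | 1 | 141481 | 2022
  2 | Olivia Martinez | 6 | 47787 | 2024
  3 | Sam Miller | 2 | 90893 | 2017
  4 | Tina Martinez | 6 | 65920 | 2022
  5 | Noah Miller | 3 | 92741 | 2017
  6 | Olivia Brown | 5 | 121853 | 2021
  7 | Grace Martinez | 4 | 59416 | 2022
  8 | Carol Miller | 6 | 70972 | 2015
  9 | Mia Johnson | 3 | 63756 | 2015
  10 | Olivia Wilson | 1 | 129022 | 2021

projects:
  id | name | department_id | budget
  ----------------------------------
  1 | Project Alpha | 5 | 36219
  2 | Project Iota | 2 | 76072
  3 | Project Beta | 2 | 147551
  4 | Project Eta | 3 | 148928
SELECT name, budget FROM projects ORDER BY budget DESC LIMIT 3

Execution result:
name | budget
Project Eta | 148928
Project Beta | 147551
Project Iota | 76072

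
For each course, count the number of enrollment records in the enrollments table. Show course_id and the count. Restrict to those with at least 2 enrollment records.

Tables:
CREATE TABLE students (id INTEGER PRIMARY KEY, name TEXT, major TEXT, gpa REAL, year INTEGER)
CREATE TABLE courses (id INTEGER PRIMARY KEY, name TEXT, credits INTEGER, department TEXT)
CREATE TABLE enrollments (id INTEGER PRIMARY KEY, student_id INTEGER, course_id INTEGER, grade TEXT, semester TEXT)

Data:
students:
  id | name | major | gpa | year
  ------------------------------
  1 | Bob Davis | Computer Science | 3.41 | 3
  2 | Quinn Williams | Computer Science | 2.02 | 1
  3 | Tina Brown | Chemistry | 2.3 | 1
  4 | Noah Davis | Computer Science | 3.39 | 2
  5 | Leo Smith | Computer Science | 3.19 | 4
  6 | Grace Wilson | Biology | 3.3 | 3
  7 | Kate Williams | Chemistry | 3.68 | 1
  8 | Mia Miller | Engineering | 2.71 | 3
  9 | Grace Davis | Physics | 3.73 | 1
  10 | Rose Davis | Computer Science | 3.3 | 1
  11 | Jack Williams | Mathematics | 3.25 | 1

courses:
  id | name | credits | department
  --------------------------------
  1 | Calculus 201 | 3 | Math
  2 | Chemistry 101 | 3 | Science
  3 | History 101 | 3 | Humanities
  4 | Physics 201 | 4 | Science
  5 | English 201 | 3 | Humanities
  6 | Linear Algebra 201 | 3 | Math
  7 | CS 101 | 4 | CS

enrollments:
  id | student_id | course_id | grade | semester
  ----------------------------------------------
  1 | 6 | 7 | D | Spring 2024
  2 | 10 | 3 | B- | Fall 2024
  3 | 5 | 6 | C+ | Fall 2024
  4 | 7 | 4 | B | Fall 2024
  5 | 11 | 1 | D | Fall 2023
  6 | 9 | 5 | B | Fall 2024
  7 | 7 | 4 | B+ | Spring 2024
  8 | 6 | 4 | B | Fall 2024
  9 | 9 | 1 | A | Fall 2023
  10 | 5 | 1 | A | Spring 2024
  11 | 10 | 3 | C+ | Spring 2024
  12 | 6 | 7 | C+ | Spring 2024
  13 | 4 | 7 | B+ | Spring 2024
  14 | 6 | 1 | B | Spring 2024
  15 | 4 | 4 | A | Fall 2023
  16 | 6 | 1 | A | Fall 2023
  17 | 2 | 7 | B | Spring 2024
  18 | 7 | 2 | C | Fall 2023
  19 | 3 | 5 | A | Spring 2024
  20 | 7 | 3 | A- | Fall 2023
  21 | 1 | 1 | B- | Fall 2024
SELECT course_id, COUNT(*) AS enrollment_count FROM enrollments GROUP BY course_id HAVING COUNT(*) >= 2

Execution result:
course_id | enrollment_count
1 | 6
3 | 3
4 | 4
5 | 2
7 | 4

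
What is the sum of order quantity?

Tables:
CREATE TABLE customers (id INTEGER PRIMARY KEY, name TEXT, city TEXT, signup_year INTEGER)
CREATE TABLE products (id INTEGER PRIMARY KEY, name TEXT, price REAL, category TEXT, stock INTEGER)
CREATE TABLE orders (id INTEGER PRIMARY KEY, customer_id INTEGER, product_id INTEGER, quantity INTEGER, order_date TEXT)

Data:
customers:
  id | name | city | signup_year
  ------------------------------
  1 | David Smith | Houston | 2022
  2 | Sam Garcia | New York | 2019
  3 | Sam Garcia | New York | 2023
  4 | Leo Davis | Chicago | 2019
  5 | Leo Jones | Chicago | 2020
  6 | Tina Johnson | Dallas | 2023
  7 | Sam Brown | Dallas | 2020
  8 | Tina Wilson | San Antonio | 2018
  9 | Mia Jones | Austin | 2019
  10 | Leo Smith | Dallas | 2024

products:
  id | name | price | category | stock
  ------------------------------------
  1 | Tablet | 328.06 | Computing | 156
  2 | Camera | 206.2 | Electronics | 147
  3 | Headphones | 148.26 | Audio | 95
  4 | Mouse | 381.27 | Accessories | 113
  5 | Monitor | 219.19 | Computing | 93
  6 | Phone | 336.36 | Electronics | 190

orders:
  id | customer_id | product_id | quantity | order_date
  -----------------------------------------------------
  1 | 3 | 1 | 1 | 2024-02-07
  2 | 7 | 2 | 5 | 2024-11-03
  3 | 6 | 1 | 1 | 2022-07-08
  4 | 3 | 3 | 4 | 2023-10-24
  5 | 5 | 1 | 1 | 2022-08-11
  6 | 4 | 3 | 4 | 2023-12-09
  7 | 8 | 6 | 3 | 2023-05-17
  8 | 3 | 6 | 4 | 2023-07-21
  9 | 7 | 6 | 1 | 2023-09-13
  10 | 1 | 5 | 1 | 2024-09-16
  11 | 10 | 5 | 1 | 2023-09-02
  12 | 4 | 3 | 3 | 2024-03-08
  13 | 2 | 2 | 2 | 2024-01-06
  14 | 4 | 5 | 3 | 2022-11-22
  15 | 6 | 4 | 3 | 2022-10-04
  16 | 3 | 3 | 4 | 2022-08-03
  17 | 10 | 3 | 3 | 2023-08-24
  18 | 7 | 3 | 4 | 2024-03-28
SELECT SUM(quantity) FROM orders

Execution result:
48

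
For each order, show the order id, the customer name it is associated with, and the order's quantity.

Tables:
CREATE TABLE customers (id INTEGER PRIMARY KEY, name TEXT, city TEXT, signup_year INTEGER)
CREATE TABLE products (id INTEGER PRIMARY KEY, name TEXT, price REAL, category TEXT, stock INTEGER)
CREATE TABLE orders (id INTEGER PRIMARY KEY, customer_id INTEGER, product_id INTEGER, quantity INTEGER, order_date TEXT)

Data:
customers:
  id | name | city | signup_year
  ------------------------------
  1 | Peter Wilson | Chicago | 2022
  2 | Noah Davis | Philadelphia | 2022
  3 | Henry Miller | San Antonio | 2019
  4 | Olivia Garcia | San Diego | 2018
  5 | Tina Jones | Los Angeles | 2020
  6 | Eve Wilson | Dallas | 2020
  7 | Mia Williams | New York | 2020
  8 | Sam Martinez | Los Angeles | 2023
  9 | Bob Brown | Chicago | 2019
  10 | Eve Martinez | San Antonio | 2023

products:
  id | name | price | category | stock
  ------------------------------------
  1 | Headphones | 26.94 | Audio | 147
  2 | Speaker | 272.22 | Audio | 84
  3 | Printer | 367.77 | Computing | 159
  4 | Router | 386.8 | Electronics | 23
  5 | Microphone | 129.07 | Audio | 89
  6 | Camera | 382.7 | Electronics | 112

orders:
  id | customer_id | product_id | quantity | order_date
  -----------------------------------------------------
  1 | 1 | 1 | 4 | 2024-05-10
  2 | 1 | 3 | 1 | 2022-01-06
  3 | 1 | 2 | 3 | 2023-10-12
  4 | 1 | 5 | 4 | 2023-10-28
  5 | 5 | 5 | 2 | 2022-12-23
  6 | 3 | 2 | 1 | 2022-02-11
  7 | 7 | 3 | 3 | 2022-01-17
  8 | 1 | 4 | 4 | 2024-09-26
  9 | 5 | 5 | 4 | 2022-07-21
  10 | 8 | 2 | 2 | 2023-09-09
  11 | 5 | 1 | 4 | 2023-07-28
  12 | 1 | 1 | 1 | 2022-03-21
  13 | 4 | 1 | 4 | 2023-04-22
SELECT c.id, p.name AS customer, c.quantity FROM orders c JOIN customers p ON c.customer_id = p.id

Execution result:
id | customer | quantity
1 | Peter Wilson | 4
2 | Peter Wilson | 1
3 | Peter Wilson | 3
4 | Peter Wilson | 4
5 | Tina Jones | 2
6 | Henry Miller | 1
7 | Mia Williams | 3
8 | Peter Wilson | 4
9 | Tina Jones | 4
10 | Sam Martinez | 2
11 | Tina Jones | 4
12 | Peter Wilson | 1
13 | Olivia Garcia | 4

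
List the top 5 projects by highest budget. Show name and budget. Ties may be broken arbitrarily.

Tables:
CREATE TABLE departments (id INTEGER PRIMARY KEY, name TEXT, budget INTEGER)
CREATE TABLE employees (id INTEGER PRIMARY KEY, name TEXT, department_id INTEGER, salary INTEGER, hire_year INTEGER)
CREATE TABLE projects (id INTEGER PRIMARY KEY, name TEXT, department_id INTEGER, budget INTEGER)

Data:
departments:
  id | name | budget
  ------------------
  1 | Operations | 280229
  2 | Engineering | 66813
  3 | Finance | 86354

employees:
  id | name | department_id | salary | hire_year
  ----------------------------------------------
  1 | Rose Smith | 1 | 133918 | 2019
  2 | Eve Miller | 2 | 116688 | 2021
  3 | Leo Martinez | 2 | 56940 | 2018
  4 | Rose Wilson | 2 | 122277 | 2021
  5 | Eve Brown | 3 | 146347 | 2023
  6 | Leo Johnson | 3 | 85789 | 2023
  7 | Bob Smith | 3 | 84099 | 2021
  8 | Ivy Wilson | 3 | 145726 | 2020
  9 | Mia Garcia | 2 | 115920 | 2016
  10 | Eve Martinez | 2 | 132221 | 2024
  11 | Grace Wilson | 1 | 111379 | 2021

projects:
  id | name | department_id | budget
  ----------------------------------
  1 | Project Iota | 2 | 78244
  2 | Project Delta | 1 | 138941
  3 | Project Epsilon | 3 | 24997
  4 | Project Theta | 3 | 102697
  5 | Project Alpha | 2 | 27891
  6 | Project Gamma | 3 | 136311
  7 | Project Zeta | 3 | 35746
SELECT name, budget FROM projects ORDER BY budget DESC LIMIT 5

Execution result:
name | budget
Project Delta | 138941
Project Gamma | 136311
Project Theta | 102697
Project Iota | 78244
Project Zeta | 35746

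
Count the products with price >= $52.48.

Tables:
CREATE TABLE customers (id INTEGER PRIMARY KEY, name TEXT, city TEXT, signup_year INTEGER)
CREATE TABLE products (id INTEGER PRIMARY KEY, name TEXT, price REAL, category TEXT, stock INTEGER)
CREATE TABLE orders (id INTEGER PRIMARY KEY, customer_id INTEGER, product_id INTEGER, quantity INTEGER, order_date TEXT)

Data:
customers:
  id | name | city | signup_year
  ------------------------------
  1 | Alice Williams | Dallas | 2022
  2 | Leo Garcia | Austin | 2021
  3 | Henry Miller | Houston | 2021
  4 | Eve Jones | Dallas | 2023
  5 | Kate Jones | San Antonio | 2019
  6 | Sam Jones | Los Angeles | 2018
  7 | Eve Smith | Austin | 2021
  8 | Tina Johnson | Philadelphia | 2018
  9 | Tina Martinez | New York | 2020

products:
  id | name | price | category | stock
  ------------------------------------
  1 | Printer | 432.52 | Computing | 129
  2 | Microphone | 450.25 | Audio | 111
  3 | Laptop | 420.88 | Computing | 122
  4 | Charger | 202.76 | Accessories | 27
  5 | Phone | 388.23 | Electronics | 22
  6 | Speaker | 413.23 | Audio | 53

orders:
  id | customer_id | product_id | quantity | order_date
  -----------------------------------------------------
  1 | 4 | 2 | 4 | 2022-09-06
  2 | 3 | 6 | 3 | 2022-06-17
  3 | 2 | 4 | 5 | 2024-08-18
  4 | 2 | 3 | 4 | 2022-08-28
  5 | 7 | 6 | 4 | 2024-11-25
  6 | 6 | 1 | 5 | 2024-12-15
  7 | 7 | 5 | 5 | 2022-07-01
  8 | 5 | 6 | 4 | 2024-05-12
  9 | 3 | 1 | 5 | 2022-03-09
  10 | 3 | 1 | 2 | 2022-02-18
SELECT COUNT(*) FROM products WHERE price >= 52.48

Execution result:
6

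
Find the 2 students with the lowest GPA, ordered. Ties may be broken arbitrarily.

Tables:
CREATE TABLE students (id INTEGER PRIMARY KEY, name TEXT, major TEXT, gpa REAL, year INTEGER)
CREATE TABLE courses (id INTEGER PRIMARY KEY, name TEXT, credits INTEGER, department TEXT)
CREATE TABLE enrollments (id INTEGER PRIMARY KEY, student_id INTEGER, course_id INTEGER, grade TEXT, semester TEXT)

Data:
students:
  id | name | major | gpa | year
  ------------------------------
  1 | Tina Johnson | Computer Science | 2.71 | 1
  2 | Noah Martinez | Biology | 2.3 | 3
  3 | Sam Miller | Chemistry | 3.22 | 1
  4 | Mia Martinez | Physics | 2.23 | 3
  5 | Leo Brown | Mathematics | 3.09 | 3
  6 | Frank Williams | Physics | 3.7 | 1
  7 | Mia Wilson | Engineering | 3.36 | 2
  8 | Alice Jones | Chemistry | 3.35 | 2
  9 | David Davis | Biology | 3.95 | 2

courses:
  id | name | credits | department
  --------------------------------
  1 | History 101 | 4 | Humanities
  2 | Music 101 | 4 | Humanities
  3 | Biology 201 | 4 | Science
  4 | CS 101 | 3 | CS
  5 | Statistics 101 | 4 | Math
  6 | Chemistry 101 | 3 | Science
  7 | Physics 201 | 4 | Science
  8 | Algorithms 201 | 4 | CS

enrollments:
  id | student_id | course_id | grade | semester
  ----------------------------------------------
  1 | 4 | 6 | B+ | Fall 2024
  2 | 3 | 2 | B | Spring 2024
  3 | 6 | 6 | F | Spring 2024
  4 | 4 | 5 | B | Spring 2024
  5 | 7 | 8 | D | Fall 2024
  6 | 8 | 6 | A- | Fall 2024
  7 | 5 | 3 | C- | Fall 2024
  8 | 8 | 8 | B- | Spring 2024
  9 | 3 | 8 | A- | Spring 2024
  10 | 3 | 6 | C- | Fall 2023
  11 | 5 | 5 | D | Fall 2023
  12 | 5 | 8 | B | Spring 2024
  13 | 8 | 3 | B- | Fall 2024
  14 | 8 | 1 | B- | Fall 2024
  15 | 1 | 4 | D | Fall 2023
SELECT name, gpa FROM students ORDER BY gpa ASC LIMIT 2

Execution result:
name | gpa
Mia Martinez | 2.23
Noah Martinez | 2.30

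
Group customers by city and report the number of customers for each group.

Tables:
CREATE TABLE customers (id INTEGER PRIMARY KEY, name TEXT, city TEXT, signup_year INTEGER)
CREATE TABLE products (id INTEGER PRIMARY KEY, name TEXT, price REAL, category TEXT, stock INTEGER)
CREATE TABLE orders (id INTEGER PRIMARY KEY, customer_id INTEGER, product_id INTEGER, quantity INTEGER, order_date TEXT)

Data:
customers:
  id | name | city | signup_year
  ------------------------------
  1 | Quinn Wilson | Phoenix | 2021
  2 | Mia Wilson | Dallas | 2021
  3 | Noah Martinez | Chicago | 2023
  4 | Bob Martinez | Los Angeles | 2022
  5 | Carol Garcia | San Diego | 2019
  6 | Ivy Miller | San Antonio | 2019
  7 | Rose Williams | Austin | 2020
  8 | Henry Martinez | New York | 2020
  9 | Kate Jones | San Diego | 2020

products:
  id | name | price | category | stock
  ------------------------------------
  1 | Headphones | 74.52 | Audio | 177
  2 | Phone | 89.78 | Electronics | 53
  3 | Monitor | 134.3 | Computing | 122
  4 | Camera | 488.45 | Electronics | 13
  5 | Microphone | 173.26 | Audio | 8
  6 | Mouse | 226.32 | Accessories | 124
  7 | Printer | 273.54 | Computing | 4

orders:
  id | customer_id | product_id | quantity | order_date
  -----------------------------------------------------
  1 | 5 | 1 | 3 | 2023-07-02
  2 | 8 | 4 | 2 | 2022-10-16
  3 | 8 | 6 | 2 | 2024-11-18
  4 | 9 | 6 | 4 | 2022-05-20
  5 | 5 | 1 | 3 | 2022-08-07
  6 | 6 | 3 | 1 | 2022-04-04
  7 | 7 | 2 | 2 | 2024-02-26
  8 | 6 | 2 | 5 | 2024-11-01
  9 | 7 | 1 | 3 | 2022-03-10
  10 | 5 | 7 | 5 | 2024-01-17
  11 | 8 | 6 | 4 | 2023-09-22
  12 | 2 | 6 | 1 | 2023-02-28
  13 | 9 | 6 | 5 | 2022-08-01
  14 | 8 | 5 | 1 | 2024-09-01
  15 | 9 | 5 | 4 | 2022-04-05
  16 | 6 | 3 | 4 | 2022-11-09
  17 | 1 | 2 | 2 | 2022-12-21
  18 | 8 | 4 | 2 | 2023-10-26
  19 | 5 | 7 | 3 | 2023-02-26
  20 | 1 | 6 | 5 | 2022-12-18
SELECT city, COUNT(*) AS n FROM customers GROUP BY city

Execution result:
city | n
Austin | 1
Chicago | 1
Dallas | 1
Los Angeles | 1
New York | 1
Phoenix | 1
San Antonio | 1
San Diego | 2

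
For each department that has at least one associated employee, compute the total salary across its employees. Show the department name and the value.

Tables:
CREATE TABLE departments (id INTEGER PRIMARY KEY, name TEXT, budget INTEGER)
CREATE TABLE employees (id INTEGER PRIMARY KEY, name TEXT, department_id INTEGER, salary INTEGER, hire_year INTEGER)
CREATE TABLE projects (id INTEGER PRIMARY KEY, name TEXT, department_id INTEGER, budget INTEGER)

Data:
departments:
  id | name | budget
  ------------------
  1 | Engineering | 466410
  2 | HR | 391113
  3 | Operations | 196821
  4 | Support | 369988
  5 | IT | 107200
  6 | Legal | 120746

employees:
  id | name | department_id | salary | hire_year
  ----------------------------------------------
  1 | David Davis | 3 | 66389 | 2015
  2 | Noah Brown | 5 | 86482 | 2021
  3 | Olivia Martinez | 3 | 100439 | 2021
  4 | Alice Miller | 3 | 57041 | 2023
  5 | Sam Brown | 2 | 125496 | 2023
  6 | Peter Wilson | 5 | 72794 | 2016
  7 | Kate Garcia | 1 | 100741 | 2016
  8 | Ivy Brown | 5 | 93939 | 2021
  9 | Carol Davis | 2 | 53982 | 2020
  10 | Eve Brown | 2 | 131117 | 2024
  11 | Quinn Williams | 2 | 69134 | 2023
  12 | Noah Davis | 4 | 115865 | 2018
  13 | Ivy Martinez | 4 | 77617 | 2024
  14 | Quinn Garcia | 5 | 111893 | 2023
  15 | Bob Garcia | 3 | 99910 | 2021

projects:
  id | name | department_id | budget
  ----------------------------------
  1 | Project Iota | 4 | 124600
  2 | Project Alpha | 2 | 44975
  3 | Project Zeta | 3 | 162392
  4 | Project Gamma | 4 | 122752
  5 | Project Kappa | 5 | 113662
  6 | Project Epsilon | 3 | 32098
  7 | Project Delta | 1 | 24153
SELECT p.name, SUM(c.salary) AS sum_salary FROM employees c JOIN departments p ON c.department_id = p.id GROUP BY p.id, p.name

Execution result:
name | sum_salary
Engineering | 100741
HR | 379729
Operations | 323779
Support | 193482
IT | 365108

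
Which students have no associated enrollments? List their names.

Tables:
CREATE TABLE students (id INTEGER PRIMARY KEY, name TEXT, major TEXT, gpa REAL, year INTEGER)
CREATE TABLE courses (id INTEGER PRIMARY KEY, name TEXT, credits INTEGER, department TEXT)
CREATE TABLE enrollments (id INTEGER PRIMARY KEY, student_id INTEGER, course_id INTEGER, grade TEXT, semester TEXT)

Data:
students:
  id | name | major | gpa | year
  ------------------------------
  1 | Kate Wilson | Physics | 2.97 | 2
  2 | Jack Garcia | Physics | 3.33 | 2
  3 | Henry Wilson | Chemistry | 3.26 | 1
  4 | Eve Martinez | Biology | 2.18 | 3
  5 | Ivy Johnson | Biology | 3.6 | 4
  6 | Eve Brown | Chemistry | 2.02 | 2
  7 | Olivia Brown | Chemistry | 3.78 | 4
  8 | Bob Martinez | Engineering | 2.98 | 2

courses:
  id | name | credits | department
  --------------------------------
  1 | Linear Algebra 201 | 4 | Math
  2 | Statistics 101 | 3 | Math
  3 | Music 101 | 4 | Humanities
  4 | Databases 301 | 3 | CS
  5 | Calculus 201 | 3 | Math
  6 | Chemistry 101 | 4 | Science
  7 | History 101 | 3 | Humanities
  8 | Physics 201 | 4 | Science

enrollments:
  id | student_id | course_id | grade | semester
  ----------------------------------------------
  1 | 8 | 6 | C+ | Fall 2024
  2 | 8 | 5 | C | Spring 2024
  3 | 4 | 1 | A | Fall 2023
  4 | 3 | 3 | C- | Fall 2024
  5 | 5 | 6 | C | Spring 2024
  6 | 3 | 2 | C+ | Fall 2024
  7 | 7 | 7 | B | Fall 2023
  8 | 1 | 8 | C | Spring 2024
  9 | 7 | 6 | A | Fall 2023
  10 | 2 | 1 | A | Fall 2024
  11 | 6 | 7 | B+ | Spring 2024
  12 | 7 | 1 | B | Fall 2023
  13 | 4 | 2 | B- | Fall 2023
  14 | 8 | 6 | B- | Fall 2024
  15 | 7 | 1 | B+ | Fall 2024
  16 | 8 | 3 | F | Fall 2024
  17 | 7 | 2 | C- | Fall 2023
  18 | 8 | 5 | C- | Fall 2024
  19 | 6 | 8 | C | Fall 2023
SELECT p.name FROM students p LEFT JOIN enrollments c ON c.student_id = p.id WHERE c.id IS NULL

Execution result:
(no rows)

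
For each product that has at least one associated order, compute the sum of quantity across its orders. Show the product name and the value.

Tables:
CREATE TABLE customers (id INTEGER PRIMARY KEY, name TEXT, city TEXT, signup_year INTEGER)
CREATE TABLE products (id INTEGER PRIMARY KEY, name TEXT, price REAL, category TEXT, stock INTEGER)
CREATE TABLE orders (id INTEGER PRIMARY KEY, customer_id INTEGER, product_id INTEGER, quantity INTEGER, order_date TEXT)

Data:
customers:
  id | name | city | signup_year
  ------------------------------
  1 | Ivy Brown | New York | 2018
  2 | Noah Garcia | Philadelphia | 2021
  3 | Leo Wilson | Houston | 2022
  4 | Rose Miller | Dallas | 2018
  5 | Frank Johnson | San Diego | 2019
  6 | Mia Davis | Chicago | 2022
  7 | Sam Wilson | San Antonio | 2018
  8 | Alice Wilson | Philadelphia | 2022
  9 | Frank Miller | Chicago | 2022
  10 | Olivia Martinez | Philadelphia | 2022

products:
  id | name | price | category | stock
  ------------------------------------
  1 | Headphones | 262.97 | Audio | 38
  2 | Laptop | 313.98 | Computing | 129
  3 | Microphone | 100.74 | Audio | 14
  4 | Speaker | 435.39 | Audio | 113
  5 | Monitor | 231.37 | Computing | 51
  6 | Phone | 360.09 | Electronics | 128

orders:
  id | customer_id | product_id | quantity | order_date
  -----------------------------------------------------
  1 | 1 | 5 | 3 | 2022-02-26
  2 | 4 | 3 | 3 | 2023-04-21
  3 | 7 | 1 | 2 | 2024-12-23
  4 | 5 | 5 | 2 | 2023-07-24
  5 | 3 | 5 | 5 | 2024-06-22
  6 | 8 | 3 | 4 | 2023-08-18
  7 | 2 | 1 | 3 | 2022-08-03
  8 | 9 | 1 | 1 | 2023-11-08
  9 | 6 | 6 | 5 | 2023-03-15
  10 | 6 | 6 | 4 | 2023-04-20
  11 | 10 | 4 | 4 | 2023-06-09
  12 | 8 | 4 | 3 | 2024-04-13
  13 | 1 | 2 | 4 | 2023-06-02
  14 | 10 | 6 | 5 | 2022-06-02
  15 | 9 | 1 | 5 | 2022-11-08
SELECT p.name, SUM(c.quantity) AS sum_quantity FROM orders c JOIN products p ON c.product_id = p.id GROUP BY p.id, p.name

Execution result:
name | sum_quantity
Headphones | 11
Laptop | 4
Microphone | 7
Speaker | 7
Monitor | 10
Phone | 14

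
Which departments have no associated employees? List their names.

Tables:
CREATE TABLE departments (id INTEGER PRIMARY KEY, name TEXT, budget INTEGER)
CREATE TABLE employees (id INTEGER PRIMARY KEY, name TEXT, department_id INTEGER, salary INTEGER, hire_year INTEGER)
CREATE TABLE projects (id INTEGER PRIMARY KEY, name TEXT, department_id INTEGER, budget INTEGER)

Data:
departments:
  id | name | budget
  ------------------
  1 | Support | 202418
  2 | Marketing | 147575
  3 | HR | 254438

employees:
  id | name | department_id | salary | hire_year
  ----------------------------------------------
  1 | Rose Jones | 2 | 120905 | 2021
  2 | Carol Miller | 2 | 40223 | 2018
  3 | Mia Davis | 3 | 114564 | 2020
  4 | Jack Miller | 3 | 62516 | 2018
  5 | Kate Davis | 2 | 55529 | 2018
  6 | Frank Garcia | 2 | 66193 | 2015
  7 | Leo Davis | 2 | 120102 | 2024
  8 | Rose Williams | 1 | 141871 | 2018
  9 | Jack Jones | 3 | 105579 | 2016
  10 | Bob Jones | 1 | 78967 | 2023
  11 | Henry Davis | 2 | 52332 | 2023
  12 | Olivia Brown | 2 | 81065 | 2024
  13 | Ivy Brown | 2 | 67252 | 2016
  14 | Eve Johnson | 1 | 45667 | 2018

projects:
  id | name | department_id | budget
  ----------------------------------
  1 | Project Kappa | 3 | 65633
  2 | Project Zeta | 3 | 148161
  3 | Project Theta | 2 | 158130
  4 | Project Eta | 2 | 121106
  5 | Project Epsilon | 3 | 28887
SELECT p.name FROM departments p LEFT JOIN employees c ON c.department_id = p.id WHERE c.id IS NULL

Execution result:
(no rows)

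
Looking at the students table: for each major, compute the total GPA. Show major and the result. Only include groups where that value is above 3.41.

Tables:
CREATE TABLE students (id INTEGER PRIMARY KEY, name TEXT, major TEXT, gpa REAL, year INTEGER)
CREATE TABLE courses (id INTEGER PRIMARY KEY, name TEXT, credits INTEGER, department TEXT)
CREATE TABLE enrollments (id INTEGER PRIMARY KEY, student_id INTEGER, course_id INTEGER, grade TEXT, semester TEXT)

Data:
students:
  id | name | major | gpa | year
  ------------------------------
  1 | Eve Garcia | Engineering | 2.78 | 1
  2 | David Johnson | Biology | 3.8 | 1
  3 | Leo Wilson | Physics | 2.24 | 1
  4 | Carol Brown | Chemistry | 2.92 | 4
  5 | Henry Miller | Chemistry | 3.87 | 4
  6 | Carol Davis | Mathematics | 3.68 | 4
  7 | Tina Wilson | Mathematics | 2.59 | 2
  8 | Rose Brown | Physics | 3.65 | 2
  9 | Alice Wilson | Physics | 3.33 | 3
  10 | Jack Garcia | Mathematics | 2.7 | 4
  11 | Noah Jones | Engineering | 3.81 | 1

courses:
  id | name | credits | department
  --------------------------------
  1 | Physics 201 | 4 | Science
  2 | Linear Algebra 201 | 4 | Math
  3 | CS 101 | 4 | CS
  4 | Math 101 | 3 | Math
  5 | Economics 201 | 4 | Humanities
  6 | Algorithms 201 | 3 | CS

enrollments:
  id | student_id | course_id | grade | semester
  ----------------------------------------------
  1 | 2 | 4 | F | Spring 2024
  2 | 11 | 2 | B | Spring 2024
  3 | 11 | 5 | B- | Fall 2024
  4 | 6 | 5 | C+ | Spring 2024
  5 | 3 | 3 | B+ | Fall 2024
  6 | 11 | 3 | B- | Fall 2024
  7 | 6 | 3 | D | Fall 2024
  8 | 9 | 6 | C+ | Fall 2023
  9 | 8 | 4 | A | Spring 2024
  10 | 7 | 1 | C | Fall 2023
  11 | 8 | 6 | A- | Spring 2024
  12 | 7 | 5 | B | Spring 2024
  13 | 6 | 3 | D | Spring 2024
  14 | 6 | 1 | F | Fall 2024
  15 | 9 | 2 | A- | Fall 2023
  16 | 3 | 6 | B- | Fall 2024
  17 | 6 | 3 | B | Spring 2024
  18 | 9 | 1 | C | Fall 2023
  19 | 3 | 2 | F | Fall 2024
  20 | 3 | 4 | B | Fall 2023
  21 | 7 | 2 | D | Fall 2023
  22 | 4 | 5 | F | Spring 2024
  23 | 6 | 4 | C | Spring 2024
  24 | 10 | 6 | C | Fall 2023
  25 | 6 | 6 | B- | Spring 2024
SELECT major, SUM(gpa) AS sum_gpa FROM students GROUP BY major HAVING SUM(gpa) > 3.41

Execution result:
major | sum_gpa
Biology | 3.80
Chemistry | 6.79
Engineering | 6.59
Mathematics | 8.97
Physics | 9.22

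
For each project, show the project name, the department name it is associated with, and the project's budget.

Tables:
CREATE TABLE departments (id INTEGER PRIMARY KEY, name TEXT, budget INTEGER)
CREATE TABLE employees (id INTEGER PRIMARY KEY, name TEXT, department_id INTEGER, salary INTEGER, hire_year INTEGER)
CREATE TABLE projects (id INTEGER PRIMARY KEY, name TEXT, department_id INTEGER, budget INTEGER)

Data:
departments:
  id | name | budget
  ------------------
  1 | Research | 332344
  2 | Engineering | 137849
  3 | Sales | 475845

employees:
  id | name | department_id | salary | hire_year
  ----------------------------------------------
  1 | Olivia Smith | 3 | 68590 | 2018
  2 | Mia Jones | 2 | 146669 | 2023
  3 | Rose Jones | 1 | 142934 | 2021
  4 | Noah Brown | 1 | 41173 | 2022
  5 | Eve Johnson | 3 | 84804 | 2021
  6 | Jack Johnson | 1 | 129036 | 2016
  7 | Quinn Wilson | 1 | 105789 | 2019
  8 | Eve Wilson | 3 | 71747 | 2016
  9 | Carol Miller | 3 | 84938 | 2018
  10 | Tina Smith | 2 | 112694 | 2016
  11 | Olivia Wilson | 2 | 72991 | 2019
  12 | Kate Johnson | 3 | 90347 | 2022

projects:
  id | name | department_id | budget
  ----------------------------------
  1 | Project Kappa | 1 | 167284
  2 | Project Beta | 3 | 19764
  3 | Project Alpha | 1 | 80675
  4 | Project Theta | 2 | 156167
SELECT c.name, p.name AS department, c.budget FROM projects c JOIN departments p ON c.department_id = p.id

Execution result:
name | department | budget
Project Kappa | Research | 167284
Project Beta | Sales | 19764
Project Alpha | Research | 80675
Project Theta | Engineering | 156167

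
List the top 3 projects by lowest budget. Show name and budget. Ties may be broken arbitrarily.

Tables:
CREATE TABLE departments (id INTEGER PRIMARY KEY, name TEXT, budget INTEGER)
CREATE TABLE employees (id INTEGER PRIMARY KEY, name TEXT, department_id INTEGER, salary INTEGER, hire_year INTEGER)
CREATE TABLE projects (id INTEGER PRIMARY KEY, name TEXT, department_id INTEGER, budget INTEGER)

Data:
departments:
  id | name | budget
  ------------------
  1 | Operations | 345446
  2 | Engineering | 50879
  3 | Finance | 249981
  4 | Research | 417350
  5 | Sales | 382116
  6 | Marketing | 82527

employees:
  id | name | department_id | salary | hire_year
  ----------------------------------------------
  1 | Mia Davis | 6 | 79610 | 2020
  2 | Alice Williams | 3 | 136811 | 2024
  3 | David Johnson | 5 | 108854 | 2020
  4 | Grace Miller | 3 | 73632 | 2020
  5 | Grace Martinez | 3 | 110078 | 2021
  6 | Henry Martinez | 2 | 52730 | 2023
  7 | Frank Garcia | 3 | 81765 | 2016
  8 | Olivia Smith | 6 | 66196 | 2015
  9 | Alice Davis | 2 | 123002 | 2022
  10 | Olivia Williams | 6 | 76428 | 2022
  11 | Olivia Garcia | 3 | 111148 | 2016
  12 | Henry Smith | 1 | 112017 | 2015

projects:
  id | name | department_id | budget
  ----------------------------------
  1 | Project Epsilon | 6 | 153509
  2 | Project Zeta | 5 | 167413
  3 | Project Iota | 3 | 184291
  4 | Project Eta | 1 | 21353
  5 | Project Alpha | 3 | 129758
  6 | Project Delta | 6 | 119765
SELECT name, budget FROM projects ORDER BY budget ASC LIMIT 3

Execution result:
name | budget
Project Eta | 21353
Project Delta | 119765
Project Alpha | 129758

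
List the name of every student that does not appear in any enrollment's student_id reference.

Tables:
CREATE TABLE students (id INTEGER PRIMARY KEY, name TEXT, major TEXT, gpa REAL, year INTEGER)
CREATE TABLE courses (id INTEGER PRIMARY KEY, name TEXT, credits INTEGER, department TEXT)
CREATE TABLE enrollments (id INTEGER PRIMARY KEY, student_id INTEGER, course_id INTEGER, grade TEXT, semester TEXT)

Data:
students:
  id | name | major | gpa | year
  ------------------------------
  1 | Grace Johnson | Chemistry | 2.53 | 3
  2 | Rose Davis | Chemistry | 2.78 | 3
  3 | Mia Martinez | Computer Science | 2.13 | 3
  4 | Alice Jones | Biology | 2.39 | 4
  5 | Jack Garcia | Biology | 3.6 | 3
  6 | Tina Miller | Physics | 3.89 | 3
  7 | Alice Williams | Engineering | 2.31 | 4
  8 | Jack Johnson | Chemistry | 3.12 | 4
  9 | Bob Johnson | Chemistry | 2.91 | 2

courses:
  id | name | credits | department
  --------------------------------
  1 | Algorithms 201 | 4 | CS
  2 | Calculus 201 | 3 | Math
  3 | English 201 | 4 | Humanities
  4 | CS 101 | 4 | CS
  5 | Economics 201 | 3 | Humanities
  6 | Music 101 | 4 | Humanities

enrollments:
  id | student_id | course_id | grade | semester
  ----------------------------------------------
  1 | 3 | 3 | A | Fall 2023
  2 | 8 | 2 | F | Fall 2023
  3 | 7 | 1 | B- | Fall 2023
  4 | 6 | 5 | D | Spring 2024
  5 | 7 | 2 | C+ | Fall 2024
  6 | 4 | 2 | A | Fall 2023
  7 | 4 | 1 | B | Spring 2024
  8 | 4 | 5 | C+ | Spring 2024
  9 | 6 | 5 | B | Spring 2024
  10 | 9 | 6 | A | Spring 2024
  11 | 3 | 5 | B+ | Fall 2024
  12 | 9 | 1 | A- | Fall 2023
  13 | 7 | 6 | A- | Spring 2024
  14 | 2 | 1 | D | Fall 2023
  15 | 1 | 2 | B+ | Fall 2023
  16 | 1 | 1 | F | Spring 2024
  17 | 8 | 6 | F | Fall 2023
SELECT p.name FROM students p LEFT JOIN enrollments c ON c.student_id = p.id WHERE c.id IS NULL

Execution result:
Jack Garcia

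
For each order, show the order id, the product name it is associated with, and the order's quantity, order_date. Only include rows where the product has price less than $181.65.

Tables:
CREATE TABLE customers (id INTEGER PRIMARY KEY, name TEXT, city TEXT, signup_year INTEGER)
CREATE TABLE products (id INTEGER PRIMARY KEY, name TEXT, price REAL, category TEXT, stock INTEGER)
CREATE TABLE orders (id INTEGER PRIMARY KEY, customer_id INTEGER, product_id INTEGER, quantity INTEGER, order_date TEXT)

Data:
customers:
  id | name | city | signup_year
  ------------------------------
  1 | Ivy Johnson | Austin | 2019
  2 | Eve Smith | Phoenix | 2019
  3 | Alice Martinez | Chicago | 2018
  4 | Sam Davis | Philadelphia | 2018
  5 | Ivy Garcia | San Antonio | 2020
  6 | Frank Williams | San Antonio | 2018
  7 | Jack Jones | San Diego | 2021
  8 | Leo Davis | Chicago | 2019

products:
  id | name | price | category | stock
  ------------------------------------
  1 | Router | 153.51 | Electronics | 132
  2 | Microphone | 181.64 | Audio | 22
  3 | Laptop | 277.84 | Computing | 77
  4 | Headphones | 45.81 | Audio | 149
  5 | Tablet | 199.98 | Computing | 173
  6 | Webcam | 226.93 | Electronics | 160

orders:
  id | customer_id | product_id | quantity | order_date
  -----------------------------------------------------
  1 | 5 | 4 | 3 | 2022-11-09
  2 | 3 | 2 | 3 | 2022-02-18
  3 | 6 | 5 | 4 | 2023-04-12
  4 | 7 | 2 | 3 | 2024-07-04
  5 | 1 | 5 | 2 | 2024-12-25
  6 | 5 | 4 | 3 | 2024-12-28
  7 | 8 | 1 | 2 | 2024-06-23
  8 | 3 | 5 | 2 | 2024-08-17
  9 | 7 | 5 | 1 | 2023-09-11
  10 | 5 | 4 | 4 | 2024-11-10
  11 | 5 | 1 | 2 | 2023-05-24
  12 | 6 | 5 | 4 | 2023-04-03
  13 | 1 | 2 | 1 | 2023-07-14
SELECT c.id, p.name AS product, c.quantity, c.order_date FROM orders c JOIN products p ON c.product_id = p.id WHERE p.price < 181.65

Execution result:
id | product | quantity | order_date
1 | Headphones | 3 | 2022-11-09
2 | Microphone | 3 | 2022-02-18
4 | Microphone | 3 | 2024-07-04
6 | Headphones | 3 | 2024-12-28
7 | Router | 2 | 2024-06-23
10 | Headphones | 4 | 2024-11-10
11 | Router | 2 | 2023-05-24
13 | Microphone | 1 | 2023-07-14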